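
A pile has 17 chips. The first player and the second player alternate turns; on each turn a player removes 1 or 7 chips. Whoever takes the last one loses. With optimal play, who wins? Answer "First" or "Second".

Positions where the player to move wins (W) vs loses (L):
i:   0  1  2  3  4  5  6  7  8  9 10 11 12 13 14 15 16 17
     W  L  W  L  W  L  W  L  W  L  W  L  W  L  W  L  W  L
Position 17 is L, so the second player wins.

Second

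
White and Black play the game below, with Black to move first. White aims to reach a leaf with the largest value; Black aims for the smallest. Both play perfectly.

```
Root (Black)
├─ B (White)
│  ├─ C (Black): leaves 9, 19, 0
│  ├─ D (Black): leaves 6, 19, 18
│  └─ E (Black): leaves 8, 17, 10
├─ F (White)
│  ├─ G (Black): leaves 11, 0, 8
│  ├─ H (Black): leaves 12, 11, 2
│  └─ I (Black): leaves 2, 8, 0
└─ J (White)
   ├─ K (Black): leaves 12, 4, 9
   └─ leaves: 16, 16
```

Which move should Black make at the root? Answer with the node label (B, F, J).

C (Black): min(9, 19, 0) = 0
D (Black): min(6, 19, 18) = 6
E (Black): min(8, 17, 10) = 8
B (White): max(0, 6, 8) = 8
G (Black): min(11, 0, 8) = 0
H (Black): min(12, 11, 2) = 2
I (Black): min(2, 8, 0) = 0
F (White): max(0, 2, 0) = 2
K (Black): min(12, 4, 9) = 4
J (White): max(4, 16, 16) = 16
Root (Black): min(8, 2, 16) = 2
Black picks the child with the lowest value: F (value 2).

F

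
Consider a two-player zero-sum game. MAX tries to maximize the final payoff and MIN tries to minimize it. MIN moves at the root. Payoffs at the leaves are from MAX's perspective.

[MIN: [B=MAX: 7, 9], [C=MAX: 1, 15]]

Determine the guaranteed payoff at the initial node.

9

B (MAX): max(7, 9) = 9
C (MAX): max(1, 15) = 15
Root (MIN): min(9, 15) = 9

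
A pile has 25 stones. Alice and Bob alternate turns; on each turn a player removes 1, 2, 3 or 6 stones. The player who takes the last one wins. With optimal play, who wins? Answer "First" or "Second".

Compute winning (W) and losing (L) positions by backward induction:
i:   0  1  2  3  4  5  6  7  8  9 10 11 12 13 14 15 16 17 18 19 20 21 22 23 24 25
     L  W  W  W  L  W  W  W  L  W  W  W  L  W  W  W  L  W  W  W  L  W  W  W  L  W
Position 25 is W, so the first player wins.

First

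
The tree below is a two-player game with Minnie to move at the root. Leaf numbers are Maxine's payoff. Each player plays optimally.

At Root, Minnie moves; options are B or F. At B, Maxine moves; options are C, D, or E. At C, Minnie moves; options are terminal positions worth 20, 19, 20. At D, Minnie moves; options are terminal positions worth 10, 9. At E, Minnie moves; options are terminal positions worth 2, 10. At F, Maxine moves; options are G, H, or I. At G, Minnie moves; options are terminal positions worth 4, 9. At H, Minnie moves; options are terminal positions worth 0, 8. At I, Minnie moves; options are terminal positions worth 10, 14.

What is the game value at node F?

10

G: min(4, 9) = 4
H: min(0, 8) = 0
I: min(10, 14) = 10
F: max(4, 0, 10) = 10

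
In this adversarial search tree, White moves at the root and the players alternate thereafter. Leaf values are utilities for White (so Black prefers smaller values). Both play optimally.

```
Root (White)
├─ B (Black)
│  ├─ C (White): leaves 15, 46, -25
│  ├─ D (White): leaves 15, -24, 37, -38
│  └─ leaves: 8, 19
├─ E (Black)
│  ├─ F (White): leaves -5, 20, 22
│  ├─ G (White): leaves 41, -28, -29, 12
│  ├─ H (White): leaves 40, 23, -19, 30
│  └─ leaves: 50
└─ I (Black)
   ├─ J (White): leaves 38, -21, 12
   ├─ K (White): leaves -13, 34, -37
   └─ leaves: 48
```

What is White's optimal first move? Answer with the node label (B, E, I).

I

C (White): max(15, 46, -25) = 46
D (White): max(15, -24, 37, -38) = 37
B (Black): min(46, 37, 8, 19) = 8
F (White): max(-5, 20, 22) = 22
G (White): max(41, -28, -29, 12) = 41
H (White): max(40, 23, -19, 30) = 40
E (Black): min(22, 41, 40, 50) = 22
J (White): max(38, -21, 12) = 38
K (White): max(-13, 34, -37) = 34
I (Black): min(38, 34, 48) = 34
Root (White): max(8, 22, 34) = 34
White picks the child with the highest value: I (value 34).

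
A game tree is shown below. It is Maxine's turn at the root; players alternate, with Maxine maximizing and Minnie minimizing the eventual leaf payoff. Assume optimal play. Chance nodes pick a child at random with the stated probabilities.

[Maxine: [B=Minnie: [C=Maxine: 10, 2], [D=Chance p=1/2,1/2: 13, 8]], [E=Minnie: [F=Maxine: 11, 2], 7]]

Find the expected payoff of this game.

10

C (Maxine): max(10, 2) = 10
D (Chance): 1/2·13 + 1/2·8 = 10.5
B (Minnie): min(10, 10.5) = 10
F (Maxine): max(11, 2) = 11
E (Minnie): min(11, 7) = 7
Root (Maxine): max(10, 7) = 10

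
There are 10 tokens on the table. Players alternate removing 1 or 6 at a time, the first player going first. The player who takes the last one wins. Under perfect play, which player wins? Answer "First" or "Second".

First

i:   0  1  2  3  4  5  6  7  8  9 10
     L  W  L  W  L  W  W  L  W  L  W
Position 10 is W, so the first player wins.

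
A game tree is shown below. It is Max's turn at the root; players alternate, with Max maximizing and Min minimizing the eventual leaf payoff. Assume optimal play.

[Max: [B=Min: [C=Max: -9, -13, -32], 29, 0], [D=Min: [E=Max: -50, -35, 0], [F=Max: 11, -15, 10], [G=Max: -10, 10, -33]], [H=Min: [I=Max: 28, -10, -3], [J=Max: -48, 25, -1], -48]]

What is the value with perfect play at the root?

0

C (Max): max(-9, -13, -32) = -9
B (Min): min(-9, 29, 0) = -9
E (Max): max(-50, -35, 0) = 0
F (Max): max(11, -15, 10) = 11
G (Max): max(-10, 10, -33) = 10
D (Min): min(0, 11, 10) = 0
I (Max): max(28, -10, -3) = 28
J (Max): max(-48, 25, -1) = 25
H (Min): min(28, 25, -48) = -48
Root (Max): max(-9, 0, -48) = 0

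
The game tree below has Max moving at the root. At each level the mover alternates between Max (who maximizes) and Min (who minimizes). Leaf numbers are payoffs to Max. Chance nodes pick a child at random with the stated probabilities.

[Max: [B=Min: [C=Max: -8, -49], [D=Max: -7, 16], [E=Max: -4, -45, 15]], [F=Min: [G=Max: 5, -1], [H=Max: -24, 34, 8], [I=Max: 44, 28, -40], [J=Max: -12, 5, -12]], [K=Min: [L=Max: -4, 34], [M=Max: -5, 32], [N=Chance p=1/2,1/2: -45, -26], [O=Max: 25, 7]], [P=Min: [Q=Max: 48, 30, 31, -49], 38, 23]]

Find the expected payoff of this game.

23

C (Max): max(-8, -49) = -8
D (Max): max(-7, 16) = 16
E (Max): max(-4, -45, 15) = 15
B (Min): min(-8, 16, 15) = -8
G (Max): max(5, -1) = 5
H (Max): max(-24, 34, 8) = 34
I (Max): max(44, 28, -40) = 44
J (Max): max(-12, 5, -12) = 5
F (Min): min(5, 34, 44, 5) = 5
L (Max): max(-4, 34) = 34
M (Max): max(-5, 32) = 32
N (Chance): 1/2·-45 + 1/2·-26 = -35.5
O (Max): max(25, 7) = 25
K (Min): min(34, 32, -35.5, 25) = -35.5
Q (Max): max(48, 30, 31, -49) = 48
P (Min): min(48, 38, 23) = 23
Root (Max): max(-8, 5, -35.5, 23) = 23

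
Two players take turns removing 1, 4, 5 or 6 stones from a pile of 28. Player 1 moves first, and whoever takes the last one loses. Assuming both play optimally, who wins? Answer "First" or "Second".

Second

Positions where the player to move wins (W) vs loses (L):
i:   0  1  2  3  4  5  6  7  8  9 10 11 12 13 14 15 16 17 18 19 20 21 22 23 24 25 26 27 28
     W  L  W  L  W  W  W  W  W  W  L  W  L  W  W  W  W  W  W  L  W  L  W  W  W  W  W  W  L
Position 28 is L, so the second player wins.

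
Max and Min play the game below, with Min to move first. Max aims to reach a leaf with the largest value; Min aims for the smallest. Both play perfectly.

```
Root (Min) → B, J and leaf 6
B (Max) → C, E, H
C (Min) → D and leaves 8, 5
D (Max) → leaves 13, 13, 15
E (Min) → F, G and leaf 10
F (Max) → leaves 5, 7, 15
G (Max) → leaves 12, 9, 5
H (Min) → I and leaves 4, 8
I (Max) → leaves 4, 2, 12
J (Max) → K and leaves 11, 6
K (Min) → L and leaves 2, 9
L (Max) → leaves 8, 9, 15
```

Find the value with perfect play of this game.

6

D (Max): max(13, 13, 15) = 15
C (Min): min(15, 8, 5) = 5
F (Max): max(5, 7, 15) = 15
G (Max): max(12, 9, 5) = 12
E (Min): min(15, 12, 10) = 10
I (Max): max(4, 2, 12) = 12
H (Min): min(12, 4, 8) = 4
B (Max): max(5, 10, 4) = 10
L (Max): max(8, 9, 15) = 15
K (Min): min(15, 2, 9) = 2
J (Max): max(2, 11, 6) = 11
Root (Min): min(10, 11, 6) = 6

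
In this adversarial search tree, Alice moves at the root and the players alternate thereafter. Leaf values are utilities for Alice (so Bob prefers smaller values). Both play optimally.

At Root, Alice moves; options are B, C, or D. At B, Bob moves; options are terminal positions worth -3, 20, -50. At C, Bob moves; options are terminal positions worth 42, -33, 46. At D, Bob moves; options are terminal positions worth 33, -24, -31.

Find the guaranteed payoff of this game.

-31

B (Bob): min(-3, 20, -50) = -50
C (Bob): min(42, -33, 46) = -33
D (Bob): min(33, -24, -31) = -31
Root (Alice): max(-50, -33, -31) = -31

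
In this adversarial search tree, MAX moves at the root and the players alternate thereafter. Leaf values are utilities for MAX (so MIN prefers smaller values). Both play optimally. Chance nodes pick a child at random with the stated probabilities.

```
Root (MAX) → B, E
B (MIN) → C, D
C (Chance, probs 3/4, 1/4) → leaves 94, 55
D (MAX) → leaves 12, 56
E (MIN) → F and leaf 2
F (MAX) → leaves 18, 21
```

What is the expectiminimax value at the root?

56

C (Chance): 3/4·94 + 1/4·55 = 84.25
D (MAX): max(12, 56) = 56
B (MIN): min(84.25, 56) = 56
F (MAX): max(18, 21) = 21
E (MIN): min(21, 2) = 2
Root (MAX): max(56, 2) = 56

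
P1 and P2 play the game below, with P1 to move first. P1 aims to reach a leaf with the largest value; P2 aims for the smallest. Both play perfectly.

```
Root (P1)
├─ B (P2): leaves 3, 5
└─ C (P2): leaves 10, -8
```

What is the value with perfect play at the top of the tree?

3

B (P2): min(3, 5) = 3
C (P2): min(10, -8) = -8
Root (P1): max(3, -8) = 3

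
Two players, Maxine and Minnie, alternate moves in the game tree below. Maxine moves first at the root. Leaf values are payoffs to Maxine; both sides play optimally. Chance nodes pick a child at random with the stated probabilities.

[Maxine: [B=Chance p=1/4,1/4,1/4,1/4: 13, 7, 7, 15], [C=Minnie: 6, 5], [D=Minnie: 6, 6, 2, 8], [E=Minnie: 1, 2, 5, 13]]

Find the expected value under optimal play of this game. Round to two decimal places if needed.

10.5

B (Chance): 1/4·13 + 1/4·7 + 1/4·7 + 1/4·15 = 10.5
C (Minnie): min(6, 5) = 5
D (Minnie): min(6, 6, 2, 8) = 2
E (Minnie): min(1, 2, 5, 13) = 1
Root (Maxine): max(10.5, 5, 2, 1) = 10.5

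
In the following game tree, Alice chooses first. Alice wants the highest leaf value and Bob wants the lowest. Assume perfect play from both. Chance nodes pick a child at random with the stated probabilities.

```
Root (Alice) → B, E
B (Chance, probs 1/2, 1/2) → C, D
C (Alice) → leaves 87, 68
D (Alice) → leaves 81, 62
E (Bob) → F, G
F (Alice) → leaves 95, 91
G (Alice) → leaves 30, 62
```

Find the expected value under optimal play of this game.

C (Alice): max(87, 68) = 87
D (Alice): max(81, 62) = 81
B (Chance): 1/2·87 + 1/2·81 = 84
F (Alice): max(95, 91) = 95
G (Alice): max(30, 62) = 62
E (Bob): min(95, 62) = 62
Root (Alice): max(84, 62) = 84

84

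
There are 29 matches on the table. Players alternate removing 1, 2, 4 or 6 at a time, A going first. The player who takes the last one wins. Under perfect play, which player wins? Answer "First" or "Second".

Compute winning (W) and losing (L) positions by backward induction:
i:   0  1  2  3  4  5  6  7  8  9 10 11 12 13 14 15 16 17 18 19 20 21 22 23 24 25 26 27 28 29
     L  W  W  L  W  W  W  W  L  W  W  L  W  W  W  W  L  W  W  L  W  W  W  W  L  W  W  L  W  W
Position 29 is W, so the first player wins.

First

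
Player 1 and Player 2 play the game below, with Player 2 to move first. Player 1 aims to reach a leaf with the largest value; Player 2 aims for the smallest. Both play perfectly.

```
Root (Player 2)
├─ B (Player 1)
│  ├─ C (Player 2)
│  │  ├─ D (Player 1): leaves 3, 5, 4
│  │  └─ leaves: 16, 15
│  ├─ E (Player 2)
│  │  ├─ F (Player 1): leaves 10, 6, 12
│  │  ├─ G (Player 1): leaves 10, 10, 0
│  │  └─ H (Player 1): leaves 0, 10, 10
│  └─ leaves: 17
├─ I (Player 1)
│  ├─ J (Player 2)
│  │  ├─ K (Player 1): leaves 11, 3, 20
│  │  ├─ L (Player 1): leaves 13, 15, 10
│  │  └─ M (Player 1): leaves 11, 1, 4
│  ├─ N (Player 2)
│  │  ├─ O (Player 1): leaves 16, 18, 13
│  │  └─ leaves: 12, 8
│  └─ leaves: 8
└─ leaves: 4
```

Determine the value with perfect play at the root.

D (Player 1): max(3, 5, 4) = 5
C (Player 2): min(5, 16, 15) = 5
F (Player 1): max(10, 6, 12) = 12
G (Player 1): max(10, 10, 0) = 10
H (Player 1): max(0, 10, 10) = 10
E (Player 2): min(12, 10, 10) = 10
B (Player 1): max(5, 10, 17) = 17
K (Player 1): max(11, 3, 20) = 20
L (Player 1): max(13, 15, 10) = 15
M (Player 1): max(11, 1, 4) = 11
J (Player 2): min(20, 15, 11) = 11
O (Player 1): max(16, 18, 13) = 18
N (Player 2): min(18, 12, 8) = 8
I (Player 1): max(11, 8, 8) = 11
Root (Player 2): min(17, 11, 4) = 4

4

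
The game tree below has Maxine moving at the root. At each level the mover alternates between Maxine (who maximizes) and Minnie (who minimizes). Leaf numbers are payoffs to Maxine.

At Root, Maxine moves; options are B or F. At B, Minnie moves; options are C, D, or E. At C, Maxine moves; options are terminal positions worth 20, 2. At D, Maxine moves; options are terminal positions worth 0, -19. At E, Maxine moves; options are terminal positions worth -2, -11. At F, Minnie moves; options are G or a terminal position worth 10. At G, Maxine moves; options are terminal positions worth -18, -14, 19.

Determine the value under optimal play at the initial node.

10

C (Maxine): max(20, 2) = 20
D (Maxine): max(0, -19) = 0
E (Maxine): max(-2, -11) = -2
B (Minnie): min(20, 0, -2) = -2
G (Maxine): max(-18, -14, 19) = 19
F (Minnie): min(19, 10) = 10
Root (Maxine): max(-2, 10) = 10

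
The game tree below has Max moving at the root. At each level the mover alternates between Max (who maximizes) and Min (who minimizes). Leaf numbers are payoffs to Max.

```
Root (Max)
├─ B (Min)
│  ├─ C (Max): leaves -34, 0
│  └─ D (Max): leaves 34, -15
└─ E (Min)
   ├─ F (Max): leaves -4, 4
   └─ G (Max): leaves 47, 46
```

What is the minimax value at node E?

F: max(-4, 4) = 4
G: max(47, 46) = 47
E: min(4, 47) = 4

4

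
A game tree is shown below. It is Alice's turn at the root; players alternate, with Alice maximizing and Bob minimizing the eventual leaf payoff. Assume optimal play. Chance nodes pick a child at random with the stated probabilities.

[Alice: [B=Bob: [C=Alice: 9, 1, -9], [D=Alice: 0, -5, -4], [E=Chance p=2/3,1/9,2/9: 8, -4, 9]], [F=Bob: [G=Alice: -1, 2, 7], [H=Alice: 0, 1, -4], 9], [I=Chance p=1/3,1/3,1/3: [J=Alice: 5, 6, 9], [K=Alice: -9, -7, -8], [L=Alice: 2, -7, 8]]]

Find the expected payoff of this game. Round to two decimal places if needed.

3.33

C (Alice): max(9, 1, -9) = 9
D (Alice): max(0, -5, -4) = 0
E (Chance): 2/3·8 + 1/9·-4 + 2/9·9 = 6.89
B (Bob): min(9, 0, 6.89) = 0
G (Alice): max(-1, 2, 7) = 7
H (Alice): max(0, 1, -4) = 1
F (Bob): min(7, 1, 9) = 1
J (Alice): max(5, 6, 9) = 9
K (Alice): max(-9, -7, -8) = -7
L (Alice): max(2, -7, 8) = 8
I (Chance): 1/3·9 + 1/3·-7 + 1/3·8 = 3.33
Root (Alice): max(0, 1, 3.33) = 3.33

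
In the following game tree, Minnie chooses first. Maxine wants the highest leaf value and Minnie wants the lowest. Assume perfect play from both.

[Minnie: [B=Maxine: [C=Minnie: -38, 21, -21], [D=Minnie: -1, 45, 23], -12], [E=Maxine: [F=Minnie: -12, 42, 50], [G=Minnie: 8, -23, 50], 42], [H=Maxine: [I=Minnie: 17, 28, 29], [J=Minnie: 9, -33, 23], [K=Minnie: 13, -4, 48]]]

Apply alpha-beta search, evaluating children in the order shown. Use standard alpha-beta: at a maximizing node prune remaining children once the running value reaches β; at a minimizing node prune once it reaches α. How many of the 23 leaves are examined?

16

C [α=-∞,β=+∞]: v=-38
D [α=-38,β=+∞]: v=-1
B [α=-∞,β=+∞]: v=-1
F [α=-∞,β=-1]: v=-12
G [α=-12,β=-1]: v=-23 after child 2 ≤ α → α-cutoff, skip 1
E [α=-∞,β=-1]: v=42
I [α=-∞,β=-1]: v=17
H [α=-∞,β=-1]: v=17 after child 1 ≥ β → β-cutoff, skip 2
Root [α=-∞,β=+∞]: v=-1
Leaves evaluated: 16 of 23.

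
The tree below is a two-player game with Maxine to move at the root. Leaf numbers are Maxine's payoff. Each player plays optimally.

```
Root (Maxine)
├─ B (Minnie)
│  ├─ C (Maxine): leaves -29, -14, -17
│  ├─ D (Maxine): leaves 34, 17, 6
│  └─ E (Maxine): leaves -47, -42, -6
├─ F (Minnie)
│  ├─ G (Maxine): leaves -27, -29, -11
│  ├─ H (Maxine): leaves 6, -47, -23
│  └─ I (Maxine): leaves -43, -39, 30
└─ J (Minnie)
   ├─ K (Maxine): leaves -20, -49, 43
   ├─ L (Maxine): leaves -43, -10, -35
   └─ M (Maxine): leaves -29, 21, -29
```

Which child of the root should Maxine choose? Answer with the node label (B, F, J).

J

C (Maxine): max(-29, -14, -17) = -14
D (Maxine): max(34, 17, 6) = 34
E (Maxine): max(-47, -42, -6) = -6
B (Minnie): min(-14, 34, -6) = -14
G (Maxine): max(-27, -29, -11) = -11
H (Maxine): max(6, -47, -23) = 6
I (Maxine): max(-43, -39, 30) = 30
F (Minnie): min(-11, 6, 30) = -11
K (Maxine): max(-20, -49, 43) = 43
L (Maxine): max(-43, -10, -35) = -10
M (Maxine): max(-29, 21, -29) = 21
J (Minnie): min(43, -10, 21) = -10
Root (Maxine): max(-14, -11, -10) = -10
Maxine picks the child with the highest value: J (value -10).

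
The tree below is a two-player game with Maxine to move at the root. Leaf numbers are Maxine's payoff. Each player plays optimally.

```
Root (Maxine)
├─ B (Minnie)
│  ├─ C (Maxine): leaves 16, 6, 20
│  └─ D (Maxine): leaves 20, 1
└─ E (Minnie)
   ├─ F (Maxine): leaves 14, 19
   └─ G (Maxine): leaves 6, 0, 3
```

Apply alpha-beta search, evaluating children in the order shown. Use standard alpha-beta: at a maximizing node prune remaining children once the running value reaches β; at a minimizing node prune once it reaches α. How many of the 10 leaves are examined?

C [α=-∞,β=+∞]: v=20
D [α=-∞,β=20]: v=20 after child 1 ≥ β → β-cutoff, skip 1
B [α=-∞,β=+∞]: v=20
F [α=20,β=+∞]: v=19
E [α=20,β=+∞]: v=19 after child 1 ≤ α → α-cutoff, skip 1
Root [α=-∞,β=+∞]: v=20
Leaves evaluated: 6 of 10.

6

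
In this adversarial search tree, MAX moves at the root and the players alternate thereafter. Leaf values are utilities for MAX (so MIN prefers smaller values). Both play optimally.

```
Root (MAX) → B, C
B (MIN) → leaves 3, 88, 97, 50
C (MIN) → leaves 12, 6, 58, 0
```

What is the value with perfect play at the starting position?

3

B (MIN): min(3, 88, 97, 50) = 3
C (MIN): min(12, 6, 58, 0) = 0
Root (MAX): max(3, 0) = 3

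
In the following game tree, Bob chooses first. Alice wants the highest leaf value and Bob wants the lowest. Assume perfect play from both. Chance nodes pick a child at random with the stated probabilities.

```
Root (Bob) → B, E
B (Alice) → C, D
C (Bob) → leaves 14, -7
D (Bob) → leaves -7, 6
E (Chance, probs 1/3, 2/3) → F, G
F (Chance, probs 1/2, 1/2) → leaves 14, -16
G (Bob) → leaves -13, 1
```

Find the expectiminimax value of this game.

-9

C (Bob): min(14, -7) = -7
D (Bob): min(-7, 6) = -7
B (Alice): max(-7, -7) = -7
F (Chance): 1/2·14 + 1/2·-16 = -1
G (Bob): min(-13, 1) = -13
E (Chance): 1/3·-1 + 2/3·-13 = -9
Root (Bob): min(-7, -9) = -9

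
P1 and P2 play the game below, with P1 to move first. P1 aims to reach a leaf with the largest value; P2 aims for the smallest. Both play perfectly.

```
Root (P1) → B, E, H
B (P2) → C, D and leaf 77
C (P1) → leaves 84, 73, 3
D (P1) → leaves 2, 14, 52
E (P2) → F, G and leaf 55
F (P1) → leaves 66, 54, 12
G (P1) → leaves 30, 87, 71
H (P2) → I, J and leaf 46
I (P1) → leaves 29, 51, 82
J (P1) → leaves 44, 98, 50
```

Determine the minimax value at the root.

C (P1): max(84, 73, 3) = 84
D (P1): max(2, 14, 52) = 52
B (P2): min(84, 52, 77) = 52
F (P1): max(66, 54, 12) = 66
G (P1): max(30, 87, 71) = 87
E (P2): min(66, 87, 55) = 55
I (P1): max(29, 51, 82) = 82
J (P1): max(44, 98, 50) = 98
H (P2): min(82, 98, 46) = 46
Root (P1): max(52, 55, 46) = 55

55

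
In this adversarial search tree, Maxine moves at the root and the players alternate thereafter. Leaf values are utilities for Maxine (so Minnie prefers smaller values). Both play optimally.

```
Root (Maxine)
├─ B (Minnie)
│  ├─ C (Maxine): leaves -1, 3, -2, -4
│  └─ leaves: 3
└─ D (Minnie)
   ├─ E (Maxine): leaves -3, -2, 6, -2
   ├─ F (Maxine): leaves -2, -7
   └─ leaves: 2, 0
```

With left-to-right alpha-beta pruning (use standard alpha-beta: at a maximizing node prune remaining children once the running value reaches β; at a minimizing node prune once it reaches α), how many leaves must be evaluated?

11

C [α=-∞,β=+∞]: v=3
B [α=-∞,β=+∞]: v=3
E [α=3,β=+∞]: v=6
F [α=3,β=6]: v=-2
D [α=3,β=+∞]: v=-2 after child 2 ≤ α → α-cutoff, skip 2
Root [α=-∞,β=+∞]: v=3
Leaves evaluated: 11 of 13.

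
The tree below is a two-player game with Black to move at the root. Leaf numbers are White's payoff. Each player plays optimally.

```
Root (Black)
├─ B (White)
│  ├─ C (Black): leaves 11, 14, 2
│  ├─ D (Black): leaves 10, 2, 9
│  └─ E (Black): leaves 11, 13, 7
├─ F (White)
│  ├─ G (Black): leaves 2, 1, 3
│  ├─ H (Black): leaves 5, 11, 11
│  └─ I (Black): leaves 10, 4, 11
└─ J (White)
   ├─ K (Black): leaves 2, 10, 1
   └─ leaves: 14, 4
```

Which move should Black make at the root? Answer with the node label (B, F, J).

C (Black): min(11, 14, 2) = 2
D (Black): min(10, 2, 9) = 2
E (Black): min(11, 13, 7) = 7
B (White): max(2, 2, 7) = 7
G (Black): min(2, 1, 3) = 1
H (Black): min(5, 11, 11) = 5
I (Black): min(10, 4, 11) = 4
F (White): max(1, 5, 4) = 5
K (Black): min(2, 10, 1) = 1
J (White): max(1, 14, 4) = 14
Root (Black): min(7, 5, 14) = 5
Black picks the child with the lowest value: F (value 5).

F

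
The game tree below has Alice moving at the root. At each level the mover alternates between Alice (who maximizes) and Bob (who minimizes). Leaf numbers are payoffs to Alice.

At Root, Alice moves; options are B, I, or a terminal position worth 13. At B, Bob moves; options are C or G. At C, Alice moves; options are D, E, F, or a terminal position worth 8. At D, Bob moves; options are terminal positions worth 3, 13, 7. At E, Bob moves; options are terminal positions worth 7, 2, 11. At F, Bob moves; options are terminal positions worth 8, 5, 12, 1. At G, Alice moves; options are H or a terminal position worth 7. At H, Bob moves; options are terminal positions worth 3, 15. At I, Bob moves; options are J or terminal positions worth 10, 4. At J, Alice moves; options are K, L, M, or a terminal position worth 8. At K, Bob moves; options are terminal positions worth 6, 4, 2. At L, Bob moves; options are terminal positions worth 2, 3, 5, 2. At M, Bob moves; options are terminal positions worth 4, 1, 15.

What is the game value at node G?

7

H: min(3, 15) = 3
G: max(3, 7) = 7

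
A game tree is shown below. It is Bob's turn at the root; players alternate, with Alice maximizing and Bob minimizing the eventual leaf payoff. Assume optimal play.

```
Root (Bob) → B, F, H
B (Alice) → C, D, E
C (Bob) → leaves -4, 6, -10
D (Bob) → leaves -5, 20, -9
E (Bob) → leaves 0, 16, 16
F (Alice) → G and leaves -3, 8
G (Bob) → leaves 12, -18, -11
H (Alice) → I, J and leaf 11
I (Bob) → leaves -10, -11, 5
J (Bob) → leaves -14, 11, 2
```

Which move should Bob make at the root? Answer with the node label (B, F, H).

B

C (Bob): min(-4, 6, -10) = -10
D (Bob): min(-5, 20, -9) = -9
E (Bob): min(0, 16, 16) = 0
B (Alice): max(-10, -9, 0) = 0
G (Bob): min(12, -18, -11) = -18
F (Alice): max(-18, -3, 8) = 8
I (Bob): min(-10, -11, 5) = -11
J (Bob): min(-14, 11, 2) = -14
H (Alice): max(-11, -14, 11) = 11
Root (Bob): min(0, 8, 11) = 0
Bob picks the child with the lowest value: B (value 0).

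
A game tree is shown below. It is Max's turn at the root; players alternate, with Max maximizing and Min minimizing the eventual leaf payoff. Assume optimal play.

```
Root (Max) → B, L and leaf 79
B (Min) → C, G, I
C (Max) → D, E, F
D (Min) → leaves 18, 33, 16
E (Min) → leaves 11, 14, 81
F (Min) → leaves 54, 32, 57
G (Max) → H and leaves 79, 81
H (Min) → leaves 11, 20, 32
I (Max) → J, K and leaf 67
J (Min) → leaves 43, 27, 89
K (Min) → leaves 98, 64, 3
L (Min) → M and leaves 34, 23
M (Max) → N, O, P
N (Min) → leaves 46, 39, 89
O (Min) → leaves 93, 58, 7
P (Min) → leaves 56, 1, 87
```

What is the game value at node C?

32

D: min(18, 33, 16) = 16
E: min(11, 14, 81) = 11
F: min(54, 32, 57) = 32
C: max(16, 11, 32) = 32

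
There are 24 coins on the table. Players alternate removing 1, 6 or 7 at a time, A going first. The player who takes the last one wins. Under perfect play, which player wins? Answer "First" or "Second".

Mark each pile size as W (mover wins) or L (mover loses):
i:   0  1  2  3  4  5  6  7  8  9 10 11 12 13 14 15 16 17 18 19 20 21 22 23 24
     L  W  L  W  L  W  W  W  W  W  W  W  L  W  L  W  L  W  W  W  W  W  W  W  L
Position 24 is L, so the second player wins.

Second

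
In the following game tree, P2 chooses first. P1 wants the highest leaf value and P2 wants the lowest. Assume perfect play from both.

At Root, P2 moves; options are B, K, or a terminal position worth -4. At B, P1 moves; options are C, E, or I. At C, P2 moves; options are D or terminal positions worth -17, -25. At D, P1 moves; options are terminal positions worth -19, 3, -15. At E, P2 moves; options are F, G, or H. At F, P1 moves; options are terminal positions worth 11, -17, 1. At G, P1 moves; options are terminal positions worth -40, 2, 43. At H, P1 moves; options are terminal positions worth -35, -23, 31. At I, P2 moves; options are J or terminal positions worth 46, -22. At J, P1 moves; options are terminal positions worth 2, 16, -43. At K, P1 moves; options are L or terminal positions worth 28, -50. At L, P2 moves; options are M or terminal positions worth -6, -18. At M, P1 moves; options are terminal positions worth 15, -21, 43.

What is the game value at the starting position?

-4

D (P1): max(-19, 3, -15) = 3
C (P2): min(3, -17, -25) = -25
F (P1): max(11, -17, 1) = 11
G (P1): max(-40, 2, 43) = 43
H (P1): max(-35, -23, 31) = 31
E (P2): min(11, 43, 31) = 11
J (P1): max(2, 16, -43) = 16
I (P2): min(16, 46, -22) = -22
B (P1): max(-25, 11, -22) = 11
M (P1): max(15, -21, 43) = 43
L (P2): min(43, -6, -18) = -18
K (P1): max(-18, 28, -50) = 28
Root (P2): min(11, 28, -4) = -4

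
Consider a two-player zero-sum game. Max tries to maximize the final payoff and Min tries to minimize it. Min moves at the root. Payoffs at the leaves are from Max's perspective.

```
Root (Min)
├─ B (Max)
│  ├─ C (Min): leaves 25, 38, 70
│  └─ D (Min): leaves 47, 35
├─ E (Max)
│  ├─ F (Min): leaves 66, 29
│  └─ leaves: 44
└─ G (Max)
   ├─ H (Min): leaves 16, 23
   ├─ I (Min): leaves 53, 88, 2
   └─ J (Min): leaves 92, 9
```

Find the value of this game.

16

C (Min): min(25, 38, 70) = 25
D (Min): min(47, 35) = 35
B (Max): max(25, 35) = 35
F (Min): min(66, 29) = 29
E (Max): max(29, 44) = 44
H (Min): min(16, 23) = 16
I (Min): min(53, 88, 2) = 2
J (Min): min(92, 9) = 9
G (Max): max(16, 2, 9) = 16
Root (Min): min(35, 44, 16) = 16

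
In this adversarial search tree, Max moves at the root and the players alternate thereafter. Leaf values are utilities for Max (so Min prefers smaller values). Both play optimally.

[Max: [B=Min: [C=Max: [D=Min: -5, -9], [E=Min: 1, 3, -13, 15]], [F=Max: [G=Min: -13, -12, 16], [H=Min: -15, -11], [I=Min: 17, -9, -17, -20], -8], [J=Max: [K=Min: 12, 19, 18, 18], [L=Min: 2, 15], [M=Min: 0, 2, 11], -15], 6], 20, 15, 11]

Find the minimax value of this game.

D (Min): min(-5, -9) = -9
E (Min): min(1, 3, -13, 15) = -13
C (Max): max(-9, -13) = -9
G (Min): min(-13, -12, 16) = -13
H (Min): min(-15, -11) = -15
I (Min): min(17, -9, -17, -20) = -20
F (Max): max(-13, -15, -20, -8) = -8
K (Min): min(12, 19, 18, 18) = 12
L (Min): min(2, 15) = 2
M (Min): min(0, 2, 11) = 0
J (Max): max(12, 2, 0, -15) = 12
B (Min): min(-9, -8, 12, 6) = -9
Root (Max): max(-9, 20, 15, 11) = 20

20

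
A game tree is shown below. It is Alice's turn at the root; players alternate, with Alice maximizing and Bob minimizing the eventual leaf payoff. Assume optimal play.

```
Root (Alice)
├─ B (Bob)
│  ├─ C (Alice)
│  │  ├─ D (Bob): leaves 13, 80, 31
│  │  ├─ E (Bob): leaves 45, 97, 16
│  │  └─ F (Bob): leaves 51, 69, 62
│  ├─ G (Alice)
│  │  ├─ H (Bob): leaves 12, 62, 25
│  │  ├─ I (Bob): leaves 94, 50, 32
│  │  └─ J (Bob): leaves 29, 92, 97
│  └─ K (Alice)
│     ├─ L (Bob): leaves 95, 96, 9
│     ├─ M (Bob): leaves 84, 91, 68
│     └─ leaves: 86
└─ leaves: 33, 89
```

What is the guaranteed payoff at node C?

51

D: min(13, 80, 31) = 13
E: min(45, 97, 16) = 16
F: min(51, 69, 62) = 51
C: max(13, 16, 51) = 51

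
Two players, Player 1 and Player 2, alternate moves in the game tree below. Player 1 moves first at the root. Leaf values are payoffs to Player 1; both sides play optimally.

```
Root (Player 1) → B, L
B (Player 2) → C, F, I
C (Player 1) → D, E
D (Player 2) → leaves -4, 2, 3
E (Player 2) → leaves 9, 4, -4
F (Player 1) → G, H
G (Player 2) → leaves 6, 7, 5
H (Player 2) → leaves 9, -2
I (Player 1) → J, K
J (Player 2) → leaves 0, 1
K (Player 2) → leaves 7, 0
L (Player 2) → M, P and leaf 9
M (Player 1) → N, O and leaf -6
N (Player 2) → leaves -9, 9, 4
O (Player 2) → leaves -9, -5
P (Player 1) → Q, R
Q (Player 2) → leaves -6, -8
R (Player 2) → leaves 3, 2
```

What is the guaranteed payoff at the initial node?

-4

D (Player 2): min(-4, 2, 3) = -4
E (Player 2): min(9, 4, -4) = -4
C (Player 1): max(-4, -4) = -4
G (Player 2): min(6, 7, 5) = 5
H (Player 2): min(9, -2) = -2
F (Player 1): max(5, -2) = 5
J (Player 2): min(0, 1) = 0
K (Player 2): min(7, 0) = 0
I (Player 1): max(0, 0) = 0
B (Player 2): min(-4, 5, 0) = -4
N (Player 2): min(-9, 9, 4) = -9
O (Player 2): min(-9, -5) = -9
M (Player 1): max(-9, -9, -6) = -6
Q (Player 2): min(-6, -8) = -8
R (Player 2): min(3, 2) = 2
P (Player 1): max(-8, 2) = 2
L (Player 2): min(-6, 2, 9) = -6
Root (Player 1): max(-4, -6) = -4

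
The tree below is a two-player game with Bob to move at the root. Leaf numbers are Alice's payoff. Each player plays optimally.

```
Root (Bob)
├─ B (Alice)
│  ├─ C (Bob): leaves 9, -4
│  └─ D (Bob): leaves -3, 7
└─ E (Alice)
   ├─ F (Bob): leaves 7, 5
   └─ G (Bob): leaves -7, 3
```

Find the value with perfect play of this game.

-3

C (Bob): min(9, -4) = -4
D (Bob): min(-3, 7) = -3
B (Alice): max(-4, -3) = -3
F (Bob): min(7, 5) = 5
G (Bob): min(-7, 3) = -7
E (Alice): max(5, -7) = 5
Root (Bob): min(-3, 5) = -3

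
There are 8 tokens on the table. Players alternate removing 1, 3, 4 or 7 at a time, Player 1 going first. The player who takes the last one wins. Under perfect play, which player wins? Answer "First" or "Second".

Positions where the player to move wins (W) vs loses (L):
i:   0  1  2  3  4  5  6  7  8
     L  W  L  W  W  W  W  W  L
Position 8 is L, so the second player wins.

Second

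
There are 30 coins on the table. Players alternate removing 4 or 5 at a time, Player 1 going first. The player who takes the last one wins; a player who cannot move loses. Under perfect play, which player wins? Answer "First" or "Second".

W/L table (W = player to move can force a win):
i:   0  1  2  3  4  5  6  7  8  9 10 11 12 13 14 15 16 17 18 19 20 21 22 23 24 25 26 27 28 29 30
     L  L  L  L  W  W  W  W  W  L  L  L  L  W  W  W  W  W  L  L  L  L  W  W  W  W  W  L  L  L  L
Position 30 is L, so the second player wins.

Second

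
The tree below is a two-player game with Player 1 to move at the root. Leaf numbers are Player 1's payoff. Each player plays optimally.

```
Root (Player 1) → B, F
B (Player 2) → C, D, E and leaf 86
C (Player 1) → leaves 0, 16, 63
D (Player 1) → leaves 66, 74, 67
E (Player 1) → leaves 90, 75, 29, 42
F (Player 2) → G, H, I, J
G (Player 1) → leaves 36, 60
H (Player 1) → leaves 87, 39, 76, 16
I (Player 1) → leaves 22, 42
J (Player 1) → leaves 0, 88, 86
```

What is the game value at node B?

C: max(0, 16, 63) = 63
D: max(66, 74, 67) = 74
E: max(90, 75, 29, 42) = 90
B: min(63, 74, 90, 86) = 63

63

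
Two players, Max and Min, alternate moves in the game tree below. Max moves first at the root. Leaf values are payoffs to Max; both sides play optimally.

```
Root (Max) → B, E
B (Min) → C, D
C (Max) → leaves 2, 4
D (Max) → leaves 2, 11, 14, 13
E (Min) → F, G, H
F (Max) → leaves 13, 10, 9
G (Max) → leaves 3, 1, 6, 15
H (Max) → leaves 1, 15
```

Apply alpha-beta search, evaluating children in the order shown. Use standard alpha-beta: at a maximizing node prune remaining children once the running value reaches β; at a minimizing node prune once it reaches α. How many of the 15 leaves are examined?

13

C [α=-∞,β=+∞]: v=4
D [α=-∞,β=4]: v=11 after child 2 ≥ β → β-cutoff, skip 2
B [α=-∞,β=+∞]: v=4
F [α=4,β=+∞]: v=13
G [α=4,β=13]: v=15
H [α=4,β=13]: v=15
E [α=4,β=+∞]: v=13
Root [α=-∞,β=+∞]: v=13
Leaves evaluated: 13 of 15.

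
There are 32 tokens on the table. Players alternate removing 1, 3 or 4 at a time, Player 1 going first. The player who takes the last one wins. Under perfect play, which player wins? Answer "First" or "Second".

First

Compute winning (W) and losing (L) positions by backward induction:
i:   0  1  2  3  4  5  6  7  8  9 10 11 12 13 14 15 16 17 18 19 20 21 22 23 24 25 26 27 28 29 30 31 32
     L  W  L  W  W  W  W  L  W  L  W  W  W  W  L  W  L  W  W  W  W  L  W  L  W  W  W  W  L  W  L  W  W
Position 32 is W, so the first player wins.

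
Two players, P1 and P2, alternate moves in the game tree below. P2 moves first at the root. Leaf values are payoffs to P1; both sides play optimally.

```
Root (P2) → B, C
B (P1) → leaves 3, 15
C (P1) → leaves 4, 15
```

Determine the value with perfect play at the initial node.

15

B (P1): max(3, 15) = 15
C (P1): max(4, 15) = 15
Root (P2): min(15, 15) = 15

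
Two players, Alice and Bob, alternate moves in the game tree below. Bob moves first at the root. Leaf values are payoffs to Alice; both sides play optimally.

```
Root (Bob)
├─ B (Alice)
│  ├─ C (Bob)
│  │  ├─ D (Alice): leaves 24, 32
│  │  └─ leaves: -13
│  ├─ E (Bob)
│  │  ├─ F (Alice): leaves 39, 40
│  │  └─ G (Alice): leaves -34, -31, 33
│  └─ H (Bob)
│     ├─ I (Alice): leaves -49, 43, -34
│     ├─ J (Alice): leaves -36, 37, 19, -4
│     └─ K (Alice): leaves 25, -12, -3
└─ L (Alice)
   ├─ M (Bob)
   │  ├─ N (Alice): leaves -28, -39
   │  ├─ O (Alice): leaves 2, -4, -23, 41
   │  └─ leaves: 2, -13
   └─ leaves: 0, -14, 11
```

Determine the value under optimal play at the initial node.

11

D (Alice): max(24, 32) = 32
C (Bob): min(32, -13) = -13
F (Alice): max(39, 40) = 40
G (Alice): max(-34, -31, 33) = 33
E (Bob): min(40, 33) = 33
I (Alice): max(-49, 43, -34) = 43
J (Alice): max(-36, 37, 19, -4) = 37
K (Alice): max(25, -12, -3) = 25
H (Bob): min(43, 37, 25) = 25
B (Alice): max(-13, 33, 25) = 33
N (Alice): max(-28, -39) = -28
O (Alice): max(2, -4, -23, 41) = 41
M (Bob): min(-28, 41, 2, -13) = -28
L (Alice): max(-28, 0, -14, 11) = 11
Root (Bob): min(33, 11) = 11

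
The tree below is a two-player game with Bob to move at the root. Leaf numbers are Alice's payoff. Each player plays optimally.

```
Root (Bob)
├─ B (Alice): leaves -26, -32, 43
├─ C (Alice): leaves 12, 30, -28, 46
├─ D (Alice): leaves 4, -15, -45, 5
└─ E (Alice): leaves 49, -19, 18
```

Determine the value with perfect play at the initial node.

5

B (Alice): max(-26, -32, 43) = 43
C (Alice): max(12, 30, -28, 46) = 46
D (Alice): max(4, -15, -45, 5) = 5
E (Alice): max(49, -19, 18) = 49
Root (Bob): min(43, 46, 5, 49) = 5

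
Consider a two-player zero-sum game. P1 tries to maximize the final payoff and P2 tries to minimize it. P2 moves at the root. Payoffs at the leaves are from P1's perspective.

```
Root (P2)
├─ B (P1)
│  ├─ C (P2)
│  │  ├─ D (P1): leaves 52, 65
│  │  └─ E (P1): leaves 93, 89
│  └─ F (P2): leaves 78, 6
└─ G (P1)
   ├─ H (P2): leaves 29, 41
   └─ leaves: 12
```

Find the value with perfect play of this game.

29

D (P1): max(52, 65) = 65
E (P1): max(93, 89) = 93
C (P2): min(65, 93) = 65
F (P2): min(78, 6) = 6
B (P1): max(65, 6) = 65
H (P2): min(29, 41) = 29
G (P1): max(29, 12) = 29
Root (P2): min(65, 29) = 29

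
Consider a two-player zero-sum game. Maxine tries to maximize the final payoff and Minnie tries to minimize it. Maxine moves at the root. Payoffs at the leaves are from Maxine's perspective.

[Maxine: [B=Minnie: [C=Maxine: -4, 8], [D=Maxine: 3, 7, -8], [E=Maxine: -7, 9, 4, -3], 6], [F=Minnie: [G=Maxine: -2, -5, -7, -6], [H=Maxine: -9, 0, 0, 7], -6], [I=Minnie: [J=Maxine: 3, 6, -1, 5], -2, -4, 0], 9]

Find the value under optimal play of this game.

C (Maxine): max(-4, 8) = 8
D (Maxine): max(3, 7, -8) = 7
E (Maxine): max(-7, 9, 4, -3) = 9
B (Minnie): min(8, 7, 9, 6) = 6
G (Maxine): max(-2, -5, -7, -6) = -2
H (Maxine): max(-9, 0, 0, 7) = 7
F (Minnie): min(-2, 7, -6) = -6
J (Maxine): max(3, 6, -1, 5) = 6
I (Minnie): min(6, -2, -4, 0) = -4
Root (Maxine): max(6, -6, -4, 9) = 9

9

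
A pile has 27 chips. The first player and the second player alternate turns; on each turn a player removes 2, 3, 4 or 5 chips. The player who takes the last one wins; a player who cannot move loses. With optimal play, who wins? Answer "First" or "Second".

First

i:   0  1  2  3  4  5  6  7  8  9 10 11 12 13 14 15 16 17 18 19 20 21 22 23 24 25 26 27
     L  L  W  W  W  W  W  L  L  W  W  W  W  W  L  L  W  W  W  W  W  L  L  W  W  W  W  W
Position 27 is W, so the first player wins.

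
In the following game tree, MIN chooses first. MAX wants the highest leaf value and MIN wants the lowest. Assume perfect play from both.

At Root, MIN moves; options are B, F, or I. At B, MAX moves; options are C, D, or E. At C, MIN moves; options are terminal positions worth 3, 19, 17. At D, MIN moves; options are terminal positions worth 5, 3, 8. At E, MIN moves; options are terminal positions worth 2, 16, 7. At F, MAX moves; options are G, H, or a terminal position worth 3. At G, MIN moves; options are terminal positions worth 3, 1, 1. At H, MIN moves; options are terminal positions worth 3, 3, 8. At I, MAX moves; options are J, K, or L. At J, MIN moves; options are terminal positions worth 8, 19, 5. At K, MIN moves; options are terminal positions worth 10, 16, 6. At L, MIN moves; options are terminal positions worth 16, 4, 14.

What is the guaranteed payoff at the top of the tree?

C (MIN): min(3, 19, 17) = 3
D (MIN): min(5, 3, 8) = 3
E (MIN): min(2, 16, 7) = 2
B (MAX): max(3, 3, 2) = 3
G (MIN): min(3, 1, 1) = 1
H (MIN): min(3, 3, 8) = 3
F (MAX): max(1, 3, 3) = 3
J (MIN): min(8, 19, 5) = 5
K (MIN): min(10, 16, 6) = 6
L (MIN): min(16, 4, 14) = 4
I (MAX): max(5, 6, 4) = 6
Root (MIN): min(3, 3, 6) = 3

3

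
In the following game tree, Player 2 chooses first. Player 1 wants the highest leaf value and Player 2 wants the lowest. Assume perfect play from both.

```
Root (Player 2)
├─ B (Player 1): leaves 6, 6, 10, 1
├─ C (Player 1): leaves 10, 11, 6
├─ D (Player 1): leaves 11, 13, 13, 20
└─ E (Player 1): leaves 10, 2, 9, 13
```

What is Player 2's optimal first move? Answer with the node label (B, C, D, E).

B (Player 1): max(6, 6, 10, 1) = 10
C (Player 1): max(10, 11, 6) = 11
D (Player 1): max(11, 13, 13, 20) = 20
E (Player 1): max(10, 2, 9, 13) = 13
Root (Player 2): min(10, 11, 20, 13) = 10
Player 2 picks the child with the lowest value: B (value 10).

B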